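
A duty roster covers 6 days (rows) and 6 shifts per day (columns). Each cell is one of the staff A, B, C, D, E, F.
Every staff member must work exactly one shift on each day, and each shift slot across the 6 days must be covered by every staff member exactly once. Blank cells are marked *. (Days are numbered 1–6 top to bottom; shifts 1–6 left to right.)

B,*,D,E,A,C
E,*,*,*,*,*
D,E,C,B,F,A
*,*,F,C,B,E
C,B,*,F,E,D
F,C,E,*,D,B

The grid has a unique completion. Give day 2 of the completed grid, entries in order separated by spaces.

E A B D C F

Day 2, shift 5: day 2 has {E} and shift 5 has {A, B, D, E, F}, leaving only C.
Day 2, shift 6: day 2 has {C, E} and shift 6 has {A, B, C, D, E}, leaving only F.
Day 1, shift 2: day 1 has {A, B, C, D, E} and shift 2 has {B, C, E}, leaving only F.
Day 4, shift 1: day 4 has {B, C, E, F} and shift 1 has {B, C, D, E, F}, leaving only A.
Day 4, shift 2: day 4 has {A, B, C, E, F} and shift 2 has {B, C, E, F}, leaving only D.
Day 2, shift 2: day 2 has {C, E, F} and shift 2 has {B, C, D, E, F}, leaving only A.
Day 2, shift 3: day 2 has {A, C, E, F} and shift 3 has {C, D, E, F}, leaving only B.
Day 2, shift 4: day 2 has {A, B, C, E, F} and shift 4 has {B, C, E, F}, leaving only D.
So day 2 reads: E A B D C F.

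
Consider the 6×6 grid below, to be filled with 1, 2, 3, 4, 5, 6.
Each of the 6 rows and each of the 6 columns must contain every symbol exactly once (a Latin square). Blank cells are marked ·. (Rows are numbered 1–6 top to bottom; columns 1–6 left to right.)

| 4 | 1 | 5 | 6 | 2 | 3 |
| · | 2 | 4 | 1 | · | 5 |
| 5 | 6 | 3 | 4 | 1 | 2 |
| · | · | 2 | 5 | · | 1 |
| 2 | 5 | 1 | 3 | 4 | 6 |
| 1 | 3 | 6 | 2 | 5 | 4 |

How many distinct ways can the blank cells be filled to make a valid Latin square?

Row 2, column 1: eliminating its row and column leaves {3, 6}.
Row 2, column 5: eliminating its row and column leaves {3, 6}.
Row 4, column 1: eliminating its row and column leaves {3, 6}.
Row 4, column 2: eliminating its row and column leaves {4}.
Row 4, column 5: eliminating its row and column leaves {3, 6}.
Enumerating the assignments across these blanks that avoid any row or column repeat gives 2 completions.

2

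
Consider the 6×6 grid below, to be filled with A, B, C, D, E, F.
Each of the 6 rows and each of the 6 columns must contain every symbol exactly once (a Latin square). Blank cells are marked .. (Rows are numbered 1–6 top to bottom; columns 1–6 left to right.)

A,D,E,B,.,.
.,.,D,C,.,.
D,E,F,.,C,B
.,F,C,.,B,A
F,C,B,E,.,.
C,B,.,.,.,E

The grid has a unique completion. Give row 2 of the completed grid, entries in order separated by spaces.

B A D C E F

Row 2, column 2: row 2 has {C, D} and column 2 has {B, C, D, E, F}, leaving only A.
Row 2, column 6: row 2 has {A, C, D} and column 6 has {A, B, E}, leaving only F.
Row 2, column 5: row 2 has {A, C, D, F} and column 5 has {B, C}, leaving only E.
Row 2, column 1: row 2 has {A, C, D, E, F} and column 1 has {A, C, D, F}, leaving only B.
So row 2 reads: B A D C E F.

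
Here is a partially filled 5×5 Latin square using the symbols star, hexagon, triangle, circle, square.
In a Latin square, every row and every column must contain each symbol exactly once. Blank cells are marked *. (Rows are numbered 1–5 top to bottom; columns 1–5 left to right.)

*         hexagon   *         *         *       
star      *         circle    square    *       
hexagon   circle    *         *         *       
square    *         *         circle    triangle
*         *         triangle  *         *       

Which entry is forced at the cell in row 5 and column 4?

hexagon

Row 2, column 2: row 2 has {star, circle, square} and column 2 has {hexagon, circle}, leaving only triangle.
Row 2, column 5: row 2 has {star, triangle, circle, square} and column 5 has {triangle}, leaving only hexagon.
Row 4, column 2: row 4 has {triangle, circle, square} and column 2 has {hexagon, triangle, circle}, leaving only star.
Row 4, column 3: row 4 has {star, triangle, circle, square} and column 3 has {triangle, circle}, leaving only hexagon.
Row 5, column 1: row 5 has {triangle} and column 1 has {star, hexagon, square}, leaving only circle.
Row 1, column 1: row 1 has {hexagon} and column 1 has {star, hexagon, circle, square}, leaving only triangle.
Row 1, column 4: row 1 has {hexagon, triangle} and column 4 has {circle, square}, leaving only star.
Row 5 already has {triangle, circle} and column 4 already has {star, circle, square}, so row 5, column 4 must be hexagon.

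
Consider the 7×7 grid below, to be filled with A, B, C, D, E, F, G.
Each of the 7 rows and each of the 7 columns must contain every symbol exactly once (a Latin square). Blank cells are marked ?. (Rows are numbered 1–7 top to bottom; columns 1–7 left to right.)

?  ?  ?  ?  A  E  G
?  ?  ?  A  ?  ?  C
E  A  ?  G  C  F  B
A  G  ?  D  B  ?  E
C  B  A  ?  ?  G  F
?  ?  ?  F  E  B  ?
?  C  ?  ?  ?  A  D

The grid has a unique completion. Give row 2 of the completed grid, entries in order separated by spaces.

B E G A F D C

Row 2, column 6: row 2 has {A, C} and column 6 has {A, B, E, F, G}, leaving only D.
Row 3, column 3: row 3 has {A, B, C, E, F, G} and column 3 has {A}, leaving only D.
Row 4, column 6: row 4 has {A, B, D, E, G} and column 6 has {A, B, D, E, F, G}, leaving only C.
Row 4, column 3: row 4 has {A, B, C, D, E, G} and column 3 has {A, D}, leaving only F.
Row 5, column 4: row 5 has {A, B, C, F, G} and column 4 has {A, D, F, G}, leaving only E.
Row 5, column 5: row 5 has {A, B, C, E, F, G} and column 5 has {A, B, C, E}, leaving only D.
Row 6, column 2: row 6 has {B, E, F} and column 2 has {A, B, C, G}, leaving only D.
Row 1, column 2: row 1 has {A, E, G} and column 2 has {A, B, C, D, G}, leaving only F.
Row 2, column 2: row 2 has {A, C, D} and column 2 has {A, B, C, D, F, G}, leaving only E.
Row 6, column 1: row 6 has {B, D, E, F} and column 1 has {A, C, E}, leaving only G.
Row 6, column 3: row 6 has {B, D, E, F, G} and column 3 has {A, D, F}, leaving only C.
Row 1, column 3: row 1 has {A, E, F, G} and column 3 has {A, C, D, F}, leaving only B.
Row 2, column 3: row 2 has {A, C, D, E} and column 3 has {A, B, C, D, F}, leaving only G.
Row 2, column 5: row 2 has {A, C, D, E, G} and column 5 has {A, B, C, D, E}, leaving only F.
Row 2, column 1: row 2 has {A, C, D, E, F, G} and column 1 has {A, C, E, G}, leaving only B.
So row 2 reads: B E G A F D C.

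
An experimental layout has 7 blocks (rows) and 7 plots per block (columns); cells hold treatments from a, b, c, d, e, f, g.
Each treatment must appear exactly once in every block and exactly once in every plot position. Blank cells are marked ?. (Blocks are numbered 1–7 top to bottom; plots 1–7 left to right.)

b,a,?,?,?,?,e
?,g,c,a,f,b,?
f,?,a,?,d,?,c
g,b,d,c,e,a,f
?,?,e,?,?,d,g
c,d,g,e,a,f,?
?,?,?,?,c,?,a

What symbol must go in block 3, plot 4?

b

Block 1, plot 3: block 1 has {a, b, e} and plot 3 has {a, c, d, e, g}, leaving only f.
Block 1, plot 5: block 1 has {a, b, e, f} and plot 5 has {a, c, d, e, f}, leaving only g.
Block 1, plot 4: block 1 has {a, b, e, f, g} and plot 4 has {a, c, e}, leaving only d.
Block 1, plot 6: block 1 has {a, b, d, e, f, g} and plot 6 has {a, b, d, f}, leaving only c.
Block 2, plot 7: block 2 has {a, b, c, f, g} and plot 7 has {a, c, e, f, g}, leaving only d.
Block 2, plot 1: block 2 has {a, b, c, d, f, g} and plot 1 has {b, c, f, g}, leaving only e.
Block 3, plot 2: block 3 has {a, c, d, f} and plot 2 has {a, b, d, g}, leaving only e.
Block 3, plot 6: block 3 has {a, c, d, e, f} and plot 6 has {a, b, c, d, f}, leaving only g.
Block 3 already has {a, c, d, e, f, g} and plot 4 already has {a, c, d, e}, so block 3, plot 4 must be b.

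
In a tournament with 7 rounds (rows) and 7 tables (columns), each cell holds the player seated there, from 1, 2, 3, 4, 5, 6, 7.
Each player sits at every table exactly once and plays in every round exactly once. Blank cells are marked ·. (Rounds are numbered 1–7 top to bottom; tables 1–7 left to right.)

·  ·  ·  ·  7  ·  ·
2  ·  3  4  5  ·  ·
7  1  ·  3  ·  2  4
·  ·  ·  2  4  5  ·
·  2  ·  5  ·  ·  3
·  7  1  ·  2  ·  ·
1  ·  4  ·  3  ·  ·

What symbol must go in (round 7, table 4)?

Round 2, table 2: round 2 has {2, 3, 4, 5} and table 2 has {1, 2, 7}, leaving only 6.
Round 3, table 5: round 3 has {1, 2, 3, 4, 7} and table 5 has {2, 3, 4, 5, 7}, leaving only 6.
Round 3, table 3: round 3 has {1, 2, 3, 4, 6, 7} and table 3 has {1, 3, 4}, leaving only 5.
Round 4, table 2: round 4 has {2, 4, 5} and table 2 has {1, 2, 6, 7}, leaving only 3.
Round 4, table 1: round 4 has {2, 3, 4, 5} and table 1 has {1, 2, 7}, leaving only 6.
Round 4, table 3: round 4 has {2, 3, 4, 5, 6} and table 3 has {1, 3, 4, 5}, leaving only 7.
Round 4, table 7: round 4 has {2, 3, 4, 5, 6, 7} and table 7 has {3, 4}, leaving only 1.
Round 2, table 7: round 2 has {2, 3, 4, 5, 6} and table 7 has {1, 3, 4}, leaving only 7.
Round 2, table 6: round 2 has {2, 3, 4, 5, 6, 7} and table 6 has {2, 5}, leaving only 1.
Round 5, table 1: round 5 has {2, 3, 5} and table 1 has {1, 2, 6, 7}, leaving only 4.
Round 5, table 3: round 5 has {2, 3, 4, 5} and table 3 has {1, 3, 4, 5, 7}, leaving only 6.
Round 1, table 3: round 1 has {7} and table 3 has {1, 3, 4, 5, 6, 7}, leaving only 2.
Round 5, table 5: round 5 has {2, 3, 4, 5, 6} and table 5 has {2, 3, 4, 5, 6, 7}, leaving only 1.
Round 5, table 6: round 5 has {1, 2, 3, 4, 5, 6} and table 6 has {1, 2, 5}, leaving only 7.
Round 6, table 4: round 6 has {1, 2, 7} and table 4 has {2, 3, 4, 5}, leaving only 6.
Round 7 already has {1, 3, 4} and table 4 already has {2, 3, 4, 5, 6}, so round 7, table 4 must be 7.

7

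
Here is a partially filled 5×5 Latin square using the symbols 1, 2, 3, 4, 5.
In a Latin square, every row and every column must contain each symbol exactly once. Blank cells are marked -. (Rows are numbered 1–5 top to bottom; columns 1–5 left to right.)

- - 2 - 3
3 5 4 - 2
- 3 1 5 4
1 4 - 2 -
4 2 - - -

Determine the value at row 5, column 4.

3

Row 1, column 1: row 1 has {2, 3} and column 1 has {1, 3, 4}, leaving only 5.
Row 1, column 2: row 1 has {2, 3, 5} and column 2 has {2, 3, 4, 5}, leaving only 1.
Row 1, column 4: row 1 has {1, 2, 3, 5} and column 4 has {2, 5}, leaving only 4.
Row 2, column 4: row 2 has {2, 3, 4, 5} and column 4 has {2, 4, 5}, leaving only 1.
Row 5 already has {2, 4} and column 4 already has {1, 2, 4, 5}, so row 5, column 4 must be 3.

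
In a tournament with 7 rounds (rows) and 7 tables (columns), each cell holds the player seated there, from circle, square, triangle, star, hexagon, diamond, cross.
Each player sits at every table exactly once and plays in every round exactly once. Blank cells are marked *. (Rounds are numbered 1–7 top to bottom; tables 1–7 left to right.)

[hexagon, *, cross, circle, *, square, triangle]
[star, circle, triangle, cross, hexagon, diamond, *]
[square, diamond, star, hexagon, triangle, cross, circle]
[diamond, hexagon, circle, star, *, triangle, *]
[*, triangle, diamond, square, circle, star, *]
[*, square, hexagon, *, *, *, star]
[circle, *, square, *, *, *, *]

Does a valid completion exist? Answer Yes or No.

Yes

No round or table among the givens repeats a symbol, and propagating forced cells runs into no contradiction.
One valid completion exists (for instance, hexagon star cross circle diamond square triangle / star circle triangle cross hexagon diamond square / square diamond star hexagon triangle cross circle / diamond hexagon circle star square triangle cross / cross triangle diamond square circle star hexagon / triangle square hexagon diamond cross circle star / circle cross square triangle star hexagon diamond).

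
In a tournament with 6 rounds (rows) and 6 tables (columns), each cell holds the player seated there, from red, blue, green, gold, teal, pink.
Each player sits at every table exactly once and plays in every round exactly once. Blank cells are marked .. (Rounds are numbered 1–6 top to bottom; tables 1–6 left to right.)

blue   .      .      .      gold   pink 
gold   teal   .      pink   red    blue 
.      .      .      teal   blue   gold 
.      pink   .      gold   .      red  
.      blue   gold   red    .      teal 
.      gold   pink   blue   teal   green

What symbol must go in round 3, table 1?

pink

Round 1, table 4: round 1 has {blue, gold, pink} and table 4 has {red, blue, gold, teal, pink}, leaving only green.
Round 1, table 2: round 1 has {blue, green, gold, pink} and table 2 has {blue, gold, teal, pink}, leaving only red.
Round 1, table 3: round 1 has {red, blue, green, gold, pink} and table 3 has {gold, pink}, leaving only teal.
Round 2, table 3: round 2 has {red, blue, gold, teal, pink} and table 3 has {gold, teal, pink}, leaving only green.
Round 3, table 2: round 3 has {blue, gold, teal} and table 2 has {red, blue, gold, teal, pink}, leaving only green.
Round 3, table 3: round 3 has {blue, green, gold, teal} and table 3 has {green, gold, teal, pink}, leaving only red.
Round 3 already has {red, blue, green, gold, teal} and table 1 already has {blue, gold}, so round 3, table 1 must be pink.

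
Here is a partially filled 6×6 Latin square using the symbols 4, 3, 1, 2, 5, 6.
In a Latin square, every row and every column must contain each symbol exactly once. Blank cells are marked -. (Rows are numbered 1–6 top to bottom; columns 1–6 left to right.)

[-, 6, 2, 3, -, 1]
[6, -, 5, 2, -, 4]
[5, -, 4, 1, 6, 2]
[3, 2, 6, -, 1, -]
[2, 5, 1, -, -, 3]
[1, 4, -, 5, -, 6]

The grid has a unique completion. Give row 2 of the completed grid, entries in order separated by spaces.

6 1 5 2 3 4

Row 2, column 5: row 2 has {4, 2, 5, 6} and column 5 has {1, 6}, leaving only 3.
Row 2, column 2: row 2 has {4, 3, 2, 5, 6} and column 2 has {4, 2, 5, 6}, leaving only 1.
So row 2 reads: 6 1 5 2 3 4.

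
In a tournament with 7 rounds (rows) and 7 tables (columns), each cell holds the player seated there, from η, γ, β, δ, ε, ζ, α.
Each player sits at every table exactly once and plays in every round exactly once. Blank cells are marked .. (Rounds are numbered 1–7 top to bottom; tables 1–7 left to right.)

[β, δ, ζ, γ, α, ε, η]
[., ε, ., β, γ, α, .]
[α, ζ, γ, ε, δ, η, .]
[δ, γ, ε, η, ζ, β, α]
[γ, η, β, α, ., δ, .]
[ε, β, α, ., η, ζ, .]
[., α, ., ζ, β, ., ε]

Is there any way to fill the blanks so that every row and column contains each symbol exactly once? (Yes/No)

No round or table among the givens repeats a symbol, and propagating forced cells runs into no contradiction.
One valid completion exists (for instance, β δ ζ γ α ε η / ζ ε η β γ α δ / α ζ γ ε δ η β / δ γ ε η ζ β α / γ η β α ε δ ζ / ε β α δ η ζ γ / η α δ ζ β γ ε).

Yes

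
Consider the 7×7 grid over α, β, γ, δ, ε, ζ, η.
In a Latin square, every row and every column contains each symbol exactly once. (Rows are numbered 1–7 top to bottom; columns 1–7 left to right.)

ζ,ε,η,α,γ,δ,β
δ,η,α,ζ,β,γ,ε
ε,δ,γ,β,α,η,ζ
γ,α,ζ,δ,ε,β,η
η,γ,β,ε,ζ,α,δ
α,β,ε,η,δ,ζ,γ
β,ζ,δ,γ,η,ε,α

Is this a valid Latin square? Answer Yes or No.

Each row is a permutation of the 7 symbols, and so is each column.

Yes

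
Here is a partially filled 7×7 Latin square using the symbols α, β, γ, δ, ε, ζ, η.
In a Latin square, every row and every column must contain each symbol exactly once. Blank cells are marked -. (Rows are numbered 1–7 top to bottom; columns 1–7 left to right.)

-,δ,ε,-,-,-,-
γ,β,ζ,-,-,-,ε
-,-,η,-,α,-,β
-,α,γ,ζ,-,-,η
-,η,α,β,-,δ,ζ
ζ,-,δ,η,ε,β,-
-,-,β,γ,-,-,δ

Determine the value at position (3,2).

Row 1, column 4: row 1 has {δ, ε} and column 4 has {β, γ, ζ, η}, leaving only α.
Row 1, column 7: row 1 has {α, δ, ε} and column 7 has {β, δ, ε, ζ, η}, leaving only γ.
Row 2, column 4: row 2 has {β, γ, ε, ζ} and column 4 has {α, β, γ, ζ, η}, leaving only δ.
Row 2, column 5: row 2 has {β, γ, δ, ε, ζ} and column 5 has {α, ε}, leaving only η.
Row 2, column 6: row 2 has {β, γ, δ, ε, ζ, η} and column 6 has {β, δ}, leaving only α.
Row 3, column 4: row 3 has {α, β, η} and column 4 has {α, β, γ, δ, ζ, η}, leaving only ε.
Row 3, column 1: row 3 has {α, β, ε, η} and column 1 has {γ, ζ}, leaving only δ.
Row 4, column 6: row 4 has {α, γ, ζ, η} and column 6 has {α, β, δ}, leaving only ε.
Row 4, column 1: row 4 has {α, γ, ε, ζ, η} and column 1 has {γ, δ, ζ}, leaving only β.
Row 1, column 1: row 1 has {α, γ, δ, ε} and column 1 has {β, γ, δ, ζ}, leaving only η.
Row 1, column 6: row 1 has {α, γ, δ, ε, η} and column 6 has {α, β, δ, ε}, leaving only ζ.
Row 1, column 5: row 1 has {α, γ, δ, ε, ζ, η} and column 5 has {α, ε, η}, leaving only β.
Row 3, column 6: row 3 has {α, β, δ, ε, η} and column 6 has {α, β, δ, ε, ζ}, leaving only γ.
Row 3 already has {α, β, γ, δ, ε, η} and column 2 already has {α, β, δ, η}, so row 3, column 2 must be ζ.

ζ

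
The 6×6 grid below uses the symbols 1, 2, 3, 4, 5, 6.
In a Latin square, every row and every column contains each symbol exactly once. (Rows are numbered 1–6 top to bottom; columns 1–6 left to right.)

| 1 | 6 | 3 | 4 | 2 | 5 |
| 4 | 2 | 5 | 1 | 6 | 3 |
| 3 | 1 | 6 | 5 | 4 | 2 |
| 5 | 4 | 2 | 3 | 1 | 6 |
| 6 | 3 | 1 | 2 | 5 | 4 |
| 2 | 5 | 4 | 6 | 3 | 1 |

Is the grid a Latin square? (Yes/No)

Yes

Each row is a permutation of the 6 symbols, and so is each column.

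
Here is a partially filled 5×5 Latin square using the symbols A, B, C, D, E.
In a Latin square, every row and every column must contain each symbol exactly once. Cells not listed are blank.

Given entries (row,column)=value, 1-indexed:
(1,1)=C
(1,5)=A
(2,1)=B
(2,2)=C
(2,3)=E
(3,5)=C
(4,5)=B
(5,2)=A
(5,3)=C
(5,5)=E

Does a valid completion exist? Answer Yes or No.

Yes

No row or column among the givens repeats a symbol, and propagating forced cells runs into no contradiction.
One valid completion exists (for instance, C B D E A / B C E A D / A E B D C / E D A C B / D A C B E).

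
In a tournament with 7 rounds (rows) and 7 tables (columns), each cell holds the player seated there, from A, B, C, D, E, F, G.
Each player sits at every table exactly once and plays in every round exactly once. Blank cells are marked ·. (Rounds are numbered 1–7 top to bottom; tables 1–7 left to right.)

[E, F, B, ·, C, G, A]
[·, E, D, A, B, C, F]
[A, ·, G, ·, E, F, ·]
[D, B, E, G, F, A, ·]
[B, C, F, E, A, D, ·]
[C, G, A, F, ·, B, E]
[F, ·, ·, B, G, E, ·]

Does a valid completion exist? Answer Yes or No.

Yes

No round or table among the givens repeats a symbol, and propagating forced cells runs into no contradiction.
One valid completion exists (for instance, E F B D C G A / G E D A B C F / A D G C E F B / D B E G F A C / B C F E A D G / C G A F D B E / F A C B G E D).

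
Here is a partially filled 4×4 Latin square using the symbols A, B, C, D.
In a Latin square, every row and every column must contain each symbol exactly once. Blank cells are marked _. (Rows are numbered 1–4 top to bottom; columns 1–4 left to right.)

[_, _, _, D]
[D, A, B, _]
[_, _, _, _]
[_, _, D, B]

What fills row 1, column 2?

Row 2, column 4: row 2 has {A, B, D} and column 4 has {B, D}, leaving only C.
Row 3, column 4: row 3 has {} and column 4 has {B, C, D}, leaving only A.
Row 3, column 3: row 3 has {A} and column 3 has {B, D}, leaving only C.
Row 1, column 3: row 1 has {D} and column 3 has {B, C, D}, leaving only A.
Row 3, column 1: row 3 has {A, C} and column 1 has {D}, leaving only B.
Row 1, column 1: row 1 has {A, D} and column 1 has {B, D}, leaving only C.
Row 1 already has {A, C, D} and column 2 already has {A}, so row 1, column 2 must be B.

B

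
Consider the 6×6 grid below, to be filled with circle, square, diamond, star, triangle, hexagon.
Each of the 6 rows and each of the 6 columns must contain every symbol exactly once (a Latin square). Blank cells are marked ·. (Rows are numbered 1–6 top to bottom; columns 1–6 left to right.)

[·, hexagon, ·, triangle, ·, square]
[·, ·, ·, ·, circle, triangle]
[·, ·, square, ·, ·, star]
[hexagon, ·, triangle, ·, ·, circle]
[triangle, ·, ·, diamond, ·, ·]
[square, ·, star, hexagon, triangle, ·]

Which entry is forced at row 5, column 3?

circle

Row 3, column 4: row 3 has {square, star} and column 4 has {diamond, triangle, hexagon}, leaving only circle.
Row 3, column 1: row 3 has {circle, square, star} and column 1 has {square, triangle, hexagon}, leaving only diamond.
Row 2, column 1: row 2 has {circle, triangle} and column 1 has {square, diamond, triangle, hexagon}, leaving only star.
Row 1, column 1: row 1 has {square, triangle, hexagon} and column 1 has {square, diamond, star, triangle, hexagon}, leaving only circle.
Row 1, column 3: row 1 has {circle, square, triangle, hexagon} and column 3 has {square, star, triangle}, leaving only diamond.
Row 1, column 5: row 1 has {circle, square, diamond, triangle, hexagon} and column 5 has {circle, triangle}, leaving only star.
Row 2, column 3: row 2 has {circle, star, triangle} and column 3 has {square, diamond, star, triangle}, leaving only hexagon.
Row 5 already has {diamond, triangle} and column 3 already has {square, diamond, star, triangle, hexagon}, so row 5, column 3 must be circle.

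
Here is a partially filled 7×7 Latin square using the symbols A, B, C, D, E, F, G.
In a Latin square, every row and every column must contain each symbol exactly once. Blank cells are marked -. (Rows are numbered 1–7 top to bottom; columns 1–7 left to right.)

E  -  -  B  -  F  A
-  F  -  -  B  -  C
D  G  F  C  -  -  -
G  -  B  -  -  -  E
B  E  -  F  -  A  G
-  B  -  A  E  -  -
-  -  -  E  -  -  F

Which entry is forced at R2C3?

Row 2, column 1: row 2 has {B, C, F} and column 1 has {B, D, E, G}, leaving only A.
Row 3, column 5: row 3 has {C, D, F, G} and column 5 has {B, E}, leaving only A.
Row 3, column 7: row 3 has {A, C, D, F, G} and column 7 has {A, C, E, F, G}, leaving only B.
Row 3, column 6: row 3 has {A, B, C, D, F, G} and column 6 has {A, F}, leaving only E.
Row 4, column 4: row 4 has {B, E, G} and column 4 has {A, B, C, E, F}, leaving only D.
Row 2, column 4: row 2 has {A, B, C, F} and column 4 has {A, B, C, D, E, F}, leaving only G.
Row 2, column 6: row 2 has {A, B, C, F, G} and column 6 has {A, E, F}, leaving only D.
Row 2 already has {A, B, C, D, F, G} and column 3 already has {B, F}, so row 2, column 3 must be E.

E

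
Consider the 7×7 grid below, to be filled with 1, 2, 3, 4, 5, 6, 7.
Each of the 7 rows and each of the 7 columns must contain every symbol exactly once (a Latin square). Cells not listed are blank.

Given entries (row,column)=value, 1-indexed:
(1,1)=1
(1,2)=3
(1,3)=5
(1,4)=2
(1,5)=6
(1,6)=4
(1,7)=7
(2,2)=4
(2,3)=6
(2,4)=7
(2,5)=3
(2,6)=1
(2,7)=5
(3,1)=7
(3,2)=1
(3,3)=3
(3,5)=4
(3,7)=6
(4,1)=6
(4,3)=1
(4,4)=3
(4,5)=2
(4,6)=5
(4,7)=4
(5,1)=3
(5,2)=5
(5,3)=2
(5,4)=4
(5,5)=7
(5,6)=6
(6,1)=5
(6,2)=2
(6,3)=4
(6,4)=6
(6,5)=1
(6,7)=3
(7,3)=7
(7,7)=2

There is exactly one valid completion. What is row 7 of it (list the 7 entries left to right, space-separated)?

Row 7, column 1: row 7 has {2, 7} and column 1 has {1, 3, 5, 6, 7}, leaving only 4.
Row 7, column 2: row 7 has {2, 4, 7} and column 2 has {1, 2, 3, 4, 5}, leaving only 6.
Row 7, column 5: row 7 has {2, 4, 6, 7} and column 5 has {1, 2, 3, 4, 6, 7}, leaving only 5.
Row 7, column 4: row 7 has {2, 4, 5, 6, 7} and column 4 has {2, 3, 4, 6, 7}, leaving only 1.
Row 7, column 6: row 7 has {1, 2, 4, 5, 6, 7} and column 6 has {1, 4, 5, 6}, leaving only 3.
So row 7 reads: 4 6 7 1 5 3 2.

4 6 7 1 5 3 2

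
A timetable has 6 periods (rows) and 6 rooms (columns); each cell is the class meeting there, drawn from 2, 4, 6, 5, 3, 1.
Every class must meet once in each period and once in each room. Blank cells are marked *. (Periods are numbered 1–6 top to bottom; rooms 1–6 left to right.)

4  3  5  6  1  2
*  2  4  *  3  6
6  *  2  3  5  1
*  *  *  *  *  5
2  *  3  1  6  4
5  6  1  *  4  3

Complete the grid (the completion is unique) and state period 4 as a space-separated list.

Period 4, room 3: period 4 has {5} and room 3 has {2, 4, 5, 3, 1}, leaving only 6.
Period 4, room 5: period 4 has {6, 5} and room 5 has {4, 6, 5, 3, 1}, leaving only 2.
Period 4, room 4: period 4 has {2, 6, 5} and room 4 has {6, 3, 1}, leaving only 4.
Period 4, room 2: period 4 has {2, 4, 6, 5} and room 2 has {2, 6, 3}, leaving only 1.
Period 4, room 1: period 4 has {2, 4, 6, 5, 1} and room 1 has {2, 4, 6, 5}, leaving only 3.
So period 4 reads: 3 1 6 4 2 5.

3 1 6 4 2 5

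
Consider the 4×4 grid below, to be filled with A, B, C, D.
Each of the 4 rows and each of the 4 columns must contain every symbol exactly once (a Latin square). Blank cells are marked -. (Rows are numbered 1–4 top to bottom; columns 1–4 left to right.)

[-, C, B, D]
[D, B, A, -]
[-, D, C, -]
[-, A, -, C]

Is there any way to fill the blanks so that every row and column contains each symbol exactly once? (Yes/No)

Row 2, column 4: row 2 together with column 4 already contain {A, B, C, D} — every symbol — so nothing can go there. The grid has no valid completion.

No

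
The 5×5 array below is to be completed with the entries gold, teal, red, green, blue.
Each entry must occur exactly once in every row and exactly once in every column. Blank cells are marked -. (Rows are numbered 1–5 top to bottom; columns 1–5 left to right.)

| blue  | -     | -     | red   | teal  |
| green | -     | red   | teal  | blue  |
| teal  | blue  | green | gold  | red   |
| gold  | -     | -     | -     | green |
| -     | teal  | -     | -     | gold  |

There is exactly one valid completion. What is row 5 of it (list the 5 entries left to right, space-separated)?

Row 5, column 1: row 5 has {gold, teal} and column 1 has {gold, teal, green, blue}, leaving only red.
Row 5, column 3: row 5 has {gold, teal, red} and column 3 has {red, green}, leaving only blue.
Row 5, column 4: row 5 has {gold, teal, red, blue} and column 4 has {gold, teal, red}, leaving only green.
So row 5 reads: red teal blue green gold.

red teal blue green gold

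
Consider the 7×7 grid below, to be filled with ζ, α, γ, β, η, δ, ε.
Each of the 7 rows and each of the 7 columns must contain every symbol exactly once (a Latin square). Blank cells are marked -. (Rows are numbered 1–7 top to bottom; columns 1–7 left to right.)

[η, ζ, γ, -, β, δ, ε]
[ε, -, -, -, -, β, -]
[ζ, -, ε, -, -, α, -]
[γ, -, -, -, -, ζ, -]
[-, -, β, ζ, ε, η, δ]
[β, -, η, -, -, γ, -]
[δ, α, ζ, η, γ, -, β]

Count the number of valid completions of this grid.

Row 1, column 4: eliminating its row and column leaves {α}.
Row 2, column 2: eliminating its row and column leaves {γ, η, δ}.
Row 2, column 3: eliminating its row and column leaves {α, δ}.
Row 2, column 4: eliminating its row and column leaves {α, γ, δ}.
Row 2, column 5: eliminating its row and column leaves {ζ, α, η, δ}.
Row 2, column 7: eliminating its row and column leaves {ζ, α, γ, η}.
Row 3, column 2: eliminating its row and column leaves {γ, β, η, δ}.
Row 3, column 4: eliminating its row and column leaves {γ, β, δ}.
Row 3, column 5: eliminating its row and column leaves {η, δ}.
Row 3, column 7: eliminating its row and column leaves {γ, η}.
Row 4, column 2: eliminating its row and column leaves {β, η, δ, ε}.
Row 4, column 3: eliminating its row and column leaves {α, δ}.
Row 4, column 4: eliminating its row and column leaves {α, β, δ, ε}.
Row 4, column 5: eliminating its row and column leaves {α, η, δ}.
Row 4, column 7: eliminating its row and column leaves {α, η}.
Row 5, column 1: eliminating its row and column leaves {α}.
Row 5, column 2: eliminating its row and column leaves {γ}.
Row 6, column 2: eliminating its row and column leaves {δ, ε}.
Row 6, column 4: eliminating its row and column leaves {α, δ, ε}.
Row 6, column 5: eliminating its row and column leaves {ζ, α, δ}.
Row 6, column 7: eliminating its row and column leaves {ζ, α}.
Row 7, column 6: eliminating its row and column leaves {ε}.
Enumerating the assignments across these blanks that avoid any row or column repeat gives 9 completions.

9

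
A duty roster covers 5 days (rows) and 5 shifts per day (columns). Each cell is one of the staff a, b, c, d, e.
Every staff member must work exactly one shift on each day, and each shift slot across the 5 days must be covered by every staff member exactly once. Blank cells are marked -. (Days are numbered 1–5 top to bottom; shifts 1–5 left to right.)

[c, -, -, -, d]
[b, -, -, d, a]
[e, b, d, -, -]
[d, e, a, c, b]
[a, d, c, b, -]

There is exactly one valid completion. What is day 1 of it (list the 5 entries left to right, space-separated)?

c a b e d

Day 1, shift 2: day 1 has {c, d} and shift 2 has {b, d, e}, leaving only a.
Day 1, shift 4: day 1 has {a, c, d} and shift 4 has {b, c, d}, leaving only e.
Day 1, shift 3: day 1 has {a, c, d, e} and shift 3 has {a, c, d}, leaving only b.
So day 1 reads: c a b e d.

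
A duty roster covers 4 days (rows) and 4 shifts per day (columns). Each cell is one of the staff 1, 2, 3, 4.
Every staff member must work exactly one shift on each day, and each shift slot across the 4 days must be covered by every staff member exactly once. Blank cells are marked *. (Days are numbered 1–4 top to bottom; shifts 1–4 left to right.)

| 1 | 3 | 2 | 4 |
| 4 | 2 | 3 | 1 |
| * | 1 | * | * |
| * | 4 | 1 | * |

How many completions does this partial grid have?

Day 3, shift 1: eliminating its day and shift leaves {2, 3}.
Day 3, shift 3: eliminating its day and shift leaves {4}.
Day 3, shift 4: eliminating its day and shift leaves {2, 3}.
Day 4, shift 1: eliminating its day and shift leaves {2, 3}.
Day 4, shift 4: eliminating its day and shift leaves {2, 3}.
Enumerating the assignments across these blanks that avoid any day or shift repeat gives 2 completions.

2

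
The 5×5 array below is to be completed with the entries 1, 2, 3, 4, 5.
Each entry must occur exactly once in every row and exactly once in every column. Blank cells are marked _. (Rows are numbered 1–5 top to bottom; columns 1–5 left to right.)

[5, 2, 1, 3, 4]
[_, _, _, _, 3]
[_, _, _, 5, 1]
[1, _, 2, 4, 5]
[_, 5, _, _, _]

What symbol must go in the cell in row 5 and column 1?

3

Row 4, column 2: row 4 has {1, 2, 4, 5} and column 2 has {2, 5}, leaving only 3.
Row 3, column 2: row 3 has {1, 5} and column 2 has {2, 3, 5}, leaving only 4.
Row 2, column 2: row 2 has {3} and column 2 has {2, 3, 4, 5}, leaving only 1.
Row 2, column 4: row 2 has {1, 3} and column 4 has {3, 4, 5}, leaving only 2.
Row 2, column 1: row 2 has {1, 2, 3} and column 1 has {1, 5}, leaving only 4.
Row 2, column 3: row 2 has {1, 2, 3, 4} and column 3 has {1, 2}, leaving only 5.
Row 3, column 3: row 3 has {1, 4, 5} and column 3 has {1, 2, 5}, leaving only 3.
Row 3, column 1: row 3 has {1, 3, 4, 5} and column 1 has {1, 4, 5}, leaving only 2.
Row 5 already has {5} and column 1 already has {1, 2, 4, 5}, so row 5, column 1 must be 3.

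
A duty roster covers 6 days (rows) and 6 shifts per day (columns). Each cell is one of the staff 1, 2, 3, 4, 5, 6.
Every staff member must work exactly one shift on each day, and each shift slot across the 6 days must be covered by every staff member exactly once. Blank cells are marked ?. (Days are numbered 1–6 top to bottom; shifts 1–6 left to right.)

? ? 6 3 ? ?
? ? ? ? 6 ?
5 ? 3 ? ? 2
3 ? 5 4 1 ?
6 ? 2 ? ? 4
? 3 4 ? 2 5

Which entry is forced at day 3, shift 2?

6

Day 1, shift 6: day 1 has {3, 6} and shift 6 has {2, 4, 5}, leaving only 1.
Day 2, shift 3: day 2 has {6} and shift 3 has {2, 3, 4, 5, 6}, leaving only 1.
Day 2, shift 6: day 2 has {1, 6} and shift 6 has {1, 2, 4, 5}, leaving only 3.
Day 3, shift 5: day 3 has {2, 3, 5} and shift 5 has {1, 2, 6}, leaving only 4.
Day 1, shift 5: day 1 has {1, 3, 6} and shift 5 has {1, 2, 4, 6}, leaving only 5.
Day 4, shift 6: day 4 has {1, 3, 4, 5} and shift 6 has {1, 2, 3, 4, 5}, leaving only 6.
Day 4, shift 2: day 4 has {1, 3, 4, 5, 6} and shift 2 has {3}, leaving only 2.
Day 1, shift 2: day 1 has {1, 3, 5, 6} and shift 2 has {2, 3}, leaving only 4.
Day 1, shift 1: day 1 has {1, 3, 4, 5, 6} and shift 1 has {3, 5, 6}, leaving only 2.
Day 2, shift 1: day 2 has {1, 3, 6} and shift 1 has {2, 3, 5, 6}, leaving only 4.
Day 2, shift 2: day 2 has {1, 3, 4, 6} and shift 2 has {2, 3, 4}, leaving only 5.
Day 2, shift 4: day 2 has {1, 3, 4, 5, 6} and shift 4 has {3, 4}, leaving only 2.
Day 5, shift 2: day 5 has {2, 4, 6} and shift 2 has {2, 3, 4, 5}, leaving only 1.
Day 3 already has {2, 3, 4, 5} and shift 2 already has {1, 2, 3, 4, 5}, so day 3, shift 2 must be 6.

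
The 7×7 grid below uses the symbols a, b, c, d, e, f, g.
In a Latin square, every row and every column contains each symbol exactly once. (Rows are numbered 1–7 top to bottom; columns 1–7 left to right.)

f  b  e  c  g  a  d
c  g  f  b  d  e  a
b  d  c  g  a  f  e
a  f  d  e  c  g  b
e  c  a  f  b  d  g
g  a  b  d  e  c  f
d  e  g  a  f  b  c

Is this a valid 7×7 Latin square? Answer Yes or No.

Yes

Each row is a permutation of the 7 symbols, and so is each column.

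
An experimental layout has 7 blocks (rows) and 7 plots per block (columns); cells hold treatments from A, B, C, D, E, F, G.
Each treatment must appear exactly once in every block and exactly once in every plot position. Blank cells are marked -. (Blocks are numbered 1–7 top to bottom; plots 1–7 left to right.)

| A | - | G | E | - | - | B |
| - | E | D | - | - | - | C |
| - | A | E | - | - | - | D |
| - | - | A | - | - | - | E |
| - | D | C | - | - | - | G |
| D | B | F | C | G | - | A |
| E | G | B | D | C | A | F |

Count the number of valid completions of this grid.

Block 1, plot 2: eliminating its block and plot leaves {C, F}.
Block 1, plot 5: eliminating its block and plot leaves {D, F}.
Block 1, plot 6: eliminating its block and plot leaves {C, D, F}.
Block 2, plot 1: eliminating its block and plot leaves {B, F, G}.
Block 2, plot 4: eliminating its block and plot leaves {A, B, F, G}.
Block 2, plot 5: eliminating its block and plot leaves {A, B, F}.
Block 2, plot 6: eliminating its block and plot leaves {B, F, G}.
Block 3, plot 1: eliminating its block and plot leaves {B, C, F, G}.
Block 3, plot 4: eliminating its block and plot leaves {B, F, G}.
Block 3, plot 5: eliminating its block and plot leaves {B, F}.
Block 3, plot 6: eliminating its block and plot leaves {B, C, F, G}.
Block 4, plot 1: eliminating its block and plot leaves {B, C, F, G}.
Block 4, plot 2: eliminating its block and plot leaves {C, F}.
Block 4, plot 4: eliminating its block and plot leaves {B, F, G}.
Block 4, plot 5: eliminating its block and plot leaves {B, D, F}.
Block 4, plot 6: eliminating its block and plot leaves {B, C, D, F, G}.
Block 5, plot 1: eliminating its block and plot leaves {B, F}.
Block 5, plot 4: eliminating its block and plot leaves {A, B, F}.
Block 5, plot 5: eliminating its block and plot leaves {A, B, E, F}.
Block 5, plot 6: eliminating its block and plot leaves {B, E, F}.
Block 6, plot 6: eliminating its block and plot leaves {E}.
Enumerating the assignments across these blanks that avoid any block or plot repeat gives 17 completions.

17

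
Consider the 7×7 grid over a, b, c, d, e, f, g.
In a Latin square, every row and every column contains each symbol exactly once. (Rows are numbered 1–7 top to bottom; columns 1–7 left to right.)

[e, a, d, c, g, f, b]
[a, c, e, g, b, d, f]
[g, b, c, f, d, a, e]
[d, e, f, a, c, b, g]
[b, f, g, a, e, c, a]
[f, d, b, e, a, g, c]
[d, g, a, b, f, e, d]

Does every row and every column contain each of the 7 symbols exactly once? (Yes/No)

No

Row 7 contains d twice (at columns 1 and 7); row 5 is also not a permutation.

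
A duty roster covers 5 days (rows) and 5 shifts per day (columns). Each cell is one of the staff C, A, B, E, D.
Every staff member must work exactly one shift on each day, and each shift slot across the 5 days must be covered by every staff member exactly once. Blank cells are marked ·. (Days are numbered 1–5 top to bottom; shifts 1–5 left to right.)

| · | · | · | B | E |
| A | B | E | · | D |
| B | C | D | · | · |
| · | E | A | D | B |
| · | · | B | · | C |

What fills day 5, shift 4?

Day 1, shift 3: day 1 has {B, E} and shift 3 has {A, B, E, D}, leaving only C.
Day 1, shift 1: day 1 has {C, B, E} and shift 1 has {A, B}, leaving only D.
Day 1, shift 2: day 1 has {C, B, E, D} and shift 2 has {C, B, E}, leaving only A.
Day 2, shift 4: day 2 has {A, B, E, D} and shift 4 has {B, D}, leaving only C.
Day 3, shift 5: day 3 has {C, B, D} and shift 5 has {C, B, E, D}, leaving only A.
Day 3, shift 4: day 3 has {C, A, B, D} and shift 4 has {C, B, D}, leaving only E.
Day 5 already has {C, B} and shift 4 already has {C, B, E, D}, so day 5, shift 4 must be A.

A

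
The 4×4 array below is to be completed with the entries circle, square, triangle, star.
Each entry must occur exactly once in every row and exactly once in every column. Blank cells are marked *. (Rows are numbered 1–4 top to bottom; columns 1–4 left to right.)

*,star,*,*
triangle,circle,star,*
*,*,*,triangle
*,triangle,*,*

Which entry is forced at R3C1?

star

Row 2, column 4: row 2 has {circle, triangle, star} and column 4 has {triangle}, leaving only square.
Row 1, column 4: row 1 has {star} and column 4 has {square, triangle}, leaving only circle.
Row 1, column 1: row 1 has {circle, star} and column 1 has {triangle}, leaving only square.
Row 1, column 3: row 1 has {circle, square, star} and column 3 has {star}, leaving only triangle.
Row 3, column 2: row 3 has {triangle} and column 2 has {circle, triangle, star}, leaving only square.
Row 3, column 3: row 3 has {square, triangle} and column 3 has {triangle, star}, leaving only circle.
Row 3 already has {circle, square, triangle} and column 1 already has {square, triangle}, so row 3, column 1 must be star.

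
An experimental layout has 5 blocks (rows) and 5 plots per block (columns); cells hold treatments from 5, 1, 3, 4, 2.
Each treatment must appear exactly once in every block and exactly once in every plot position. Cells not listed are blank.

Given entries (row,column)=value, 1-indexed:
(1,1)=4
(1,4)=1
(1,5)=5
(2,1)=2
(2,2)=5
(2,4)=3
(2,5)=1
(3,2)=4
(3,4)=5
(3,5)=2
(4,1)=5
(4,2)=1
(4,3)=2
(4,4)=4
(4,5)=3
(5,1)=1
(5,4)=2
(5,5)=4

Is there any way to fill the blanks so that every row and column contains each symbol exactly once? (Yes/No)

No block or plot among the givens repeats a symbol, and propagating forced cells runs into no contradiction.
One valid completion exists (for instance, 4 2 3 1 5 / 2 5 4 3 1 / 3 4 1 5 2 / 5 1 2 4 3 / 1 3 5 2 4).

Yes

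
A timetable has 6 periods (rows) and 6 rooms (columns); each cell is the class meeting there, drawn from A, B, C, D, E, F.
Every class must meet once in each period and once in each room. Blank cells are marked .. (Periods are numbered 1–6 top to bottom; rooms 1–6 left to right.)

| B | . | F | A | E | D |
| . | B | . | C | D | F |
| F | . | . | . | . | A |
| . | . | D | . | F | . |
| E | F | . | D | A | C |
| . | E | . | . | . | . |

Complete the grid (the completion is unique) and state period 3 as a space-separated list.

F D C E B A

Period 1, room 2: period 1 has {A, B, D, E, F} and room 2 has {B, E, F}, leaving only C.
Period 3, room 2: period 3 has {A, F} and room 2 has {B, C, E, F}, leaving only D.
Period 2, room 1: period 2 has {B, C, D, F} and room 1 has {B, E, F}, leaving only A.
Period 2, room 3: period 2 has {A, B, C, D, F} and room 3 has {D, F}, leaving only E.
Period 4, room 1: period 4 has {D, F} and room 1 has {A, B, E, F}, leaving only C.
Period 4, room 2: period 4 has {C, D, F} and room 2 has {B, C, D, E, F}, leaving only A.
Period 5, room 3: period 5 has {A, C, D, E, F} and room 3 has {D, E, F}, leaving only B.
Period 3, room 3: period 3 has {A, D, F} and room 3 has {B, D, E, F}, leaving only C.
Period 3, room 5: period 3 has {A, C, D, F} and room 5 has {A, D, E, F}, leaving only B.
Period 3, room 4: period 3 has {A, B, C, D, F} and room 4 has {A, C, D}, leaving only E.
So period 3 reads: F D C E B A.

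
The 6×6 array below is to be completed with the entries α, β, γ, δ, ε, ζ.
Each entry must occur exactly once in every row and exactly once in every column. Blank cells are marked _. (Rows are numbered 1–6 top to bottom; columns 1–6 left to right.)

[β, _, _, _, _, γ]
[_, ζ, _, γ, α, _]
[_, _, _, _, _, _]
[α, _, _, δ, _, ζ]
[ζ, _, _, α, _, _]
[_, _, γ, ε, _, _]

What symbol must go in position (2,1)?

ε

Row 1, column 4: row 1 has {β, γ} and column 4 has {α, γ, δ, ε}, leaving only ζ.
Row 3, column 4: row 3 has {} and column 4 has {α, γ, δ, ε, ζ}, leaving only β.
Row 6, column 1: row 6 has {γ, ε} and column 1 has {α, β, ζ}, leaving only δ.
Row 2 already has {α, γ, ζ} and column 1 already has {α, β, δ, ζ}, so row 2, column 1 must be ε.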